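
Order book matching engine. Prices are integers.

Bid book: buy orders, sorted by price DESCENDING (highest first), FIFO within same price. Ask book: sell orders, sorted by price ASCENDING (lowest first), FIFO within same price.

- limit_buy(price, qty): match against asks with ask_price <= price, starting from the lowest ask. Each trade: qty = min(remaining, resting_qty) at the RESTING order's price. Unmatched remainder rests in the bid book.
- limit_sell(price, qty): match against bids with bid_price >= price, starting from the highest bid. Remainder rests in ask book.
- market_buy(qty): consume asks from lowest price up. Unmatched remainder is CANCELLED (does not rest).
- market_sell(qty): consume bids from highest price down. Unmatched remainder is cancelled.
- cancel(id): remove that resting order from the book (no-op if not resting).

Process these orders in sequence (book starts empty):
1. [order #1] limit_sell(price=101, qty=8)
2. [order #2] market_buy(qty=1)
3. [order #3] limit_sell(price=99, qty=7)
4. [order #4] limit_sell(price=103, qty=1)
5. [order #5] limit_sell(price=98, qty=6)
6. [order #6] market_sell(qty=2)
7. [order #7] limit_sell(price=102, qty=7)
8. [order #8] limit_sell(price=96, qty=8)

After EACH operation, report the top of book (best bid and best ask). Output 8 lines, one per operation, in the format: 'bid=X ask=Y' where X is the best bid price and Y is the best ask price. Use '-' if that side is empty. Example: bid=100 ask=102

After op 1 [order #1] limit_sell(price=101, qty=8): fills=none; bids=[-] asks=[#1:8@101]
After op 2 [order #2] market_buy(qty=1): fills=#2x#1:1@101; bids=[-] asks=[#1:7@101]
After op 3 [order #3] limit_sell(price=99, qty=7): fills=none; bids=[-] asks=[#3:7@99 #1:7@101]
After op 4 [order #4] limit_sell(price=103, qty=1): fills=none; bids=[-] asks=[#3:7@99 #1:7@101 #4:1@103]
After op 5 [order #5] limit_sell(price=98, qty=6): fills=none; bids=[-] asks=[#5:6@98 #3:7@99 #1:7@101 #4:1@103]
After op 6 [order #6] market_sell(qty=2): fills=none; bids=[-] asks=[#5:6@98 #3:7@99 #1:7@101 #4:1@103]
After op 7 [order #7] limit_sell(price=102, qty=7): fills=none; bids=[-] asks=[#5:6@98 #3:7@99 #1:7@101 #7:7@102 #4:1@103]
After op 8 [order #8] limit_sell(price=96, qty=8): fills=none; bids=[-] asks=[#8:8@96 #5:6@98 #3:7@99 #1:7@101 #7:7@102 #4:1@103]

Answer: bid=- ask=101
bid=- ask=101
bid=- ask=99
bid=- ask=99
bid=- ask=98
bid=- ask=98
bid=- ask=98
bid=- ask=96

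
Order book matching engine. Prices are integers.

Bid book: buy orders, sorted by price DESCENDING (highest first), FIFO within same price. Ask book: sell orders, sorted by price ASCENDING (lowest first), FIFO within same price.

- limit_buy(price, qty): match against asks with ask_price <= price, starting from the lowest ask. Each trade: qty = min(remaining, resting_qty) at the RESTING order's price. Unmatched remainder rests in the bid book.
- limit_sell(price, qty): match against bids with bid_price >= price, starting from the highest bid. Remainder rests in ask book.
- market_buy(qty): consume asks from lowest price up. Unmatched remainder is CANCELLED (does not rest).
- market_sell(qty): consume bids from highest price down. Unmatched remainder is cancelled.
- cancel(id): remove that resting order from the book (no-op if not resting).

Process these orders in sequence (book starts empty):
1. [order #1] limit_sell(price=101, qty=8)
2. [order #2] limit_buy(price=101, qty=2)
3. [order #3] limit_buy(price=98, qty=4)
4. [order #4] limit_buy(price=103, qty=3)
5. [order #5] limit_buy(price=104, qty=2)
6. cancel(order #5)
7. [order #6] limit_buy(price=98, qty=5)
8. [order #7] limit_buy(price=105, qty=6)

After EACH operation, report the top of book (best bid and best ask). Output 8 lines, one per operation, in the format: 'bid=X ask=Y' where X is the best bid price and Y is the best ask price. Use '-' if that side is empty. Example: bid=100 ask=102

Answer: bid=- ask=101
bid=- ask=101
bid=98 ask=101
bid=98 ask=101
bid=98 ask=101
bid=98 ask=101
bid=98 ask=101
bid=105 ask=-

Derivation:
After op 1 [order #1] limit_sell(price=101, qty=8): fills=none; bids=[-] asks=[#1:8@101]
After op 2 [order #2] limit_buy(price=101, qty=2): fills=#2x#1:2@101; bids=[-] asks=[#1:6@101]
After op 3 [order #3] limit_buy(price=98, qty=4): fills=none; bids=[#3:4@98] asks=[#1:6@101]
After op 4 [order #4] limit_buy(price=103, qty=3): fills=#4x#1:3@101; bids=[#3:4@98] asks=[#1:3@101]
After op 5 [order #5] limit_buy(price=104, qty=2): fills=#5x#1:2@101; bids=[#3:4@98] asks=[#1:1@101]
After op 6 cancel(order #5): fills=none; bids=[#3:4@98] asks=[#1:1@101]
After op 7 [order #6] limit_buy(price=98, qty=5): fills=none; bids=[#3:4@98 #6:5@98] asks=[#1:1@101]
After op 8 [order #7] limit_buy(price=105, qty=6): fills=#7x#1:1@101; bids=[#7:5@105 #3:4@98 #6:5@98] asks=[-]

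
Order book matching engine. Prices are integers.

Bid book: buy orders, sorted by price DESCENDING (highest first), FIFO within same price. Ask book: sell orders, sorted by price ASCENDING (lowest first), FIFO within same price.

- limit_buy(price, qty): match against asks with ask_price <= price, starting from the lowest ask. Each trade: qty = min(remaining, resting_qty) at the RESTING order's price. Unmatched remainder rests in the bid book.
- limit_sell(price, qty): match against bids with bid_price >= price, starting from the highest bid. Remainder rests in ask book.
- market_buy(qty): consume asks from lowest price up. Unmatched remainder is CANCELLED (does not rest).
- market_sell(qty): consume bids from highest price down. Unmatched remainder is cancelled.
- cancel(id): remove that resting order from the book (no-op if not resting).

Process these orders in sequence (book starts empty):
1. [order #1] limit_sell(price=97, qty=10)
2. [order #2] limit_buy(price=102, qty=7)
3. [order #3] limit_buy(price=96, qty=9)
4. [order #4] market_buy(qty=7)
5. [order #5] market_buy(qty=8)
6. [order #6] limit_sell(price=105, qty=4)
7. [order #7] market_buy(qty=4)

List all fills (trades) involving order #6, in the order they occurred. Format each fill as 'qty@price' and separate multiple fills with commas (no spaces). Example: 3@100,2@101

Answer: 4@105

Derivation:
After op 1 [order #1] limit_sell(price=97, qty=10): fills=none; bids=[-] asks=[#1:10@97]
After op 2 [order #2] limit_buy(price=102, qty=7): fills=#2x#1:7@97; bids=[-] asks=[#1:3@97]
After op 3 [order #3] limit_buy(price=96, qty=9): fills=none; bids=[#3:9@96] asks=[#1:3@97]
After op 4 [order #4] market_buy(qty=7): fills=#4x#1:3@97; bids=[#3:9@96] asks=[-]
After op 5 [order #5] market_buy(qty=8): fills=none; bids=[#3:9@96] asks=[-]
After op 6 [order #6] limit_sell(price=105, qty=4): fills=none; bids=[#3:9@96] asks=[#6:4@105]
After op 7 [order #7] market_buy(qty=4): fills=#7x#6:4@105; bids=[#3:9@96] asks=[-]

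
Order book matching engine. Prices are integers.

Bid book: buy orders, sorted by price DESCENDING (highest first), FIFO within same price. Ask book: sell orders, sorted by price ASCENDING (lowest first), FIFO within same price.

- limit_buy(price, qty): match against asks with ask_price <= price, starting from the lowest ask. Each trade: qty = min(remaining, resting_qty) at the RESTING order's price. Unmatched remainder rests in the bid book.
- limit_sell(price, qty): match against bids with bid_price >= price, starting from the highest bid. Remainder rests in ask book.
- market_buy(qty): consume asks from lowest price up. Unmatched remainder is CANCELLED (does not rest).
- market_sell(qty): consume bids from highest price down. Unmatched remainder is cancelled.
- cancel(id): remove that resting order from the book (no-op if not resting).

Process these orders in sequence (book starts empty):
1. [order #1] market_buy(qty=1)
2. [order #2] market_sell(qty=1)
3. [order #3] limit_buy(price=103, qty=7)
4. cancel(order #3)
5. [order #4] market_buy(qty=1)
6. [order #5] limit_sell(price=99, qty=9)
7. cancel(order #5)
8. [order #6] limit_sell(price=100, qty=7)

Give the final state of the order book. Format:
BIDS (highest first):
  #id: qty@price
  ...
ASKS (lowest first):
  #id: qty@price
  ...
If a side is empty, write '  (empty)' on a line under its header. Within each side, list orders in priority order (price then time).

Answer: BIDS (highest first):
  (empty)
ASKS (lowest first):
  #6: 7@100

Derivation:
After op 1 [order #1] market_buy(qty=1): fills=none; bids=[-] asks=[-]
After op 2 [order #2] market_sell(qty=1): fills=none; bids=[-] asks=[-]
After op 3 [order #3] limit_buy(price=103, qty=7): fills=none; bids=[#3:7@103] asks=[-]
After op 4 cancel(order #3): fills=none; bids=[-] asks=[-]
After op 5 [order #4] market_buy(qty=1): fills=none; bids=[-] asks=[-]
After op 6 [order #5] limit_sell(price=99, qty=9): fills=none; bids=[-] asks=[#5:9@99]
After op 7 cancel(order #5): fills=none; bids=[-] asks=[-]
After op 8 [order #6] limit_sell(price=100, qty=7): fills=none; bids=[-] asks=[#6:7@100]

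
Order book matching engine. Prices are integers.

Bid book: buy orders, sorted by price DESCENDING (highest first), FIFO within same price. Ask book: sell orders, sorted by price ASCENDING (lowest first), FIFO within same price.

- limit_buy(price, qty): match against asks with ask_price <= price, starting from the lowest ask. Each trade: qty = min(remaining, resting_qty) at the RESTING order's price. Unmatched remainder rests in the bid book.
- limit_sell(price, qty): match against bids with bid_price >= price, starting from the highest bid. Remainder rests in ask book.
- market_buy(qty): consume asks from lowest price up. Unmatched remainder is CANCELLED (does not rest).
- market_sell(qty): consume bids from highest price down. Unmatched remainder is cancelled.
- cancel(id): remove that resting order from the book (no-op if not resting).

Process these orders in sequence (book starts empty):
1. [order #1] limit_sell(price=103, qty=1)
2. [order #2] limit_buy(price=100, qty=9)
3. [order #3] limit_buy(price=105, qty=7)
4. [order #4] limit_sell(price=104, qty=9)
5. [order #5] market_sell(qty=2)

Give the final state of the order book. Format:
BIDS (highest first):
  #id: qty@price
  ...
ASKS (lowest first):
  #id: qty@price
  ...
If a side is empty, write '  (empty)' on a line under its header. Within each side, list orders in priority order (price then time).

After op 1 [order #1] limit_sell(price=103, qty=1): fills=none; bids=[-] asks=[#1:1@103]
After op 2 [order #2] limit_buy(price=100, qty=9): fills=none; bids=[#2:9@100] asks=[#1:1@103]
After op 3 [order #3] limit_buy(price=105, qty=7): fills=#3x#1:1@103; bids=[#3:6@105 #2:9@100] asks=[-]
After op 4 [order #4] limit_sell(price=104, qty=9): fills=#3x#4:6@105; bids=[#2:9@100] asks=[#4:3@104]
After op 5 [order #5] market_sell(qty=2): fills=#2x#5:2@100; bids=[#2:7@100] asks=[#4:3@104]

Answer: BIDS (highest first):
  #2: 7@100
ASKS (lowest first):
  #4: 3@104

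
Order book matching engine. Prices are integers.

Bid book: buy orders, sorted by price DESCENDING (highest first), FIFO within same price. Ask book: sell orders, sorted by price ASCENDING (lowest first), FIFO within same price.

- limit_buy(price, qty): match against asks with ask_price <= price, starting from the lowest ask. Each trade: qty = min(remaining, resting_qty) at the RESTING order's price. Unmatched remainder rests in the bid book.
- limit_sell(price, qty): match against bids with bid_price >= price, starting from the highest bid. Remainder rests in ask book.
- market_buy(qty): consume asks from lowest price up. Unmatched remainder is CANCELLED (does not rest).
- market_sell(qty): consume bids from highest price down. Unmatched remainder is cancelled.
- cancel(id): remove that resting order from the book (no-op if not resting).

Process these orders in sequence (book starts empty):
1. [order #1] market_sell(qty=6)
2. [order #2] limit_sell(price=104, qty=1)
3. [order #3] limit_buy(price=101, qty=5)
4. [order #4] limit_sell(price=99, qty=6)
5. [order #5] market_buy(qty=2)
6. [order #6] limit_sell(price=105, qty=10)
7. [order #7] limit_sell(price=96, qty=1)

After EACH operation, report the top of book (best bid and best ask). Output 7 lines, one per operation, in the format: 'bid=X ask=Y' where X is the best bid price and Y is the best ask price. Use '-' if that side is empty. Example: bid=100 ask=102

After op 1 [order #1] market_sell(qty=6): fills=none; bids=[-] asks=[-]
After op 2 [order #2] limit_sell(price=104, qty=1): fills=none; bids=[-] asks=[#2:1@104]
After op 3 [order #3] limit_buy(price=101, qty=5): fills=none; bids=[#3:5@101] asks=[#2:1@104]
After op 4 [order #4] limit_sell(price=99, qty=6): fills=#3x#4:5@101; bids=[-] asks=[#4:1@99 #2:1@104]
After op 5 [order #5] market_buy(qty=2): fills=#5x#4:1@99 #5x#2:1@104; bids=[-] asks=[-]
After op 6 [order #6] limit_sell(price=105, qty=10): fills=none; bids=[-] asks=[#6:10@105]
After op 7 [order #7] limit_sell(price=96, qty=1): fills=none; bids=[-] asks=[#7:1@96 #6:10@105]

Answer: bid=- ask=-
bid=- ask=104
bid=101 ask=104
bid=- ask=99
bid=- ask=-
bid=- ask=105
bid=- ask=96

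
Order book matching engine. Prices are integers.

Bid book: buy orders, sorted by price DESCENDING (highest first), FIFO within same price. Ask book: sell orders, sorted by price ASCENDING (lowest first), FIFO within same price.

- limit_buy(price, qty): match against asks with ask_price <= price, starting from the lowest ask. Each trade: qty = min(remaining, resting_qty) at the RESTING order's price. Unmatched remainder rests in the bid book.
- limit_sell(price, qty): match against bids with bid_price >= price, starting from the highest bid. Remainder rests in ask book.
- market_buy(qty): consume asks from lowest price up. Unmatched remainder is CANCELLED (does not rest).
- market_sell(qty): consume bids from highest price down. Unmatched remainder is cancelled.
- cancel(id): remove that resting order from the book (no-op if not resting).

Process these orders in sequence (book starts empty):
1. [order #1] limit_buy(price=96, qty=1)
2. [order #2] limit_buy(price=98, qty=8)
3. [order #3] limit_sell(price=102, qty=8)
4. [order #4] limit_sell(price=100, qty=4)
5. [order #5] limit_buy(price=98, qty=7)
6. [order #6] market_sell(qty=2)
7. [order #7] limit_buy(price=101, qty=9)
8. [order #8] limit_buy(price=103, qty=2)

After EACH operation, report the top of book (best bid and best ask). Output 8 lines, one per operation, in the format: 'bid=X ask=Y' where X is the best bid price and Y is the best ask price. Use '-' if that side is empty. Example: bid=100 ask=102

After op 1 [order #1] limit_buy(price=96, qty=1): fills=none; bids=[#1:1@96] asks=[-]
After op 2 [order #2] limit_buy(price=98, qty=8): fills=none; bids=[#2:8@98 #1:1@96] asks=[-]
After op 3 [order #3] limit_sell(price=102, qty=8): fills=none; bids=[#2:8@98 #1:1@96] asks=[#3:8@102]
After op 4 [order #4] limit_sell(price=100, qty=4): fills=none; bids=[#2:8@98 #1:1@96] asks=[#4:4@100 #3:8@102]
After op 5 [order #5] limit_buy(price=98, qty=7): fills=none; bids=[#2:8@98 #5:7@98 #1:1@96] asks=[#4:4@100 #3:8@102]
After op 6 [order #6] market_sell(qty=2): fills=#2x#6:2@98; bids=[#2:6@98 #5:7@98 #1:1@96] asks=[#4:4@100 #3:8@102]
After op 7 [order #7] limit_buy(price=101, qty=9): fills=#7x#4:4@100; bids=[#7:5@101 #2:6@98 #5:7@98 #1:1@96] asks=[#3:8@102]
After op 8 [order #8] limit_buy(price=103, qty=2): fills=#8x#3:2@102; bids=[#7:5@101 #2:6@98 #5:7@98 #1:1@96] asks=[#3:6@102]

Answer: bid=96 ask=-
bid=98 ask=-
bid=98 ask=102
bid=98 ask=100
bid=98 ask=100
bid=98 ask=100
bid=101 ask=102
bid=101 ask=102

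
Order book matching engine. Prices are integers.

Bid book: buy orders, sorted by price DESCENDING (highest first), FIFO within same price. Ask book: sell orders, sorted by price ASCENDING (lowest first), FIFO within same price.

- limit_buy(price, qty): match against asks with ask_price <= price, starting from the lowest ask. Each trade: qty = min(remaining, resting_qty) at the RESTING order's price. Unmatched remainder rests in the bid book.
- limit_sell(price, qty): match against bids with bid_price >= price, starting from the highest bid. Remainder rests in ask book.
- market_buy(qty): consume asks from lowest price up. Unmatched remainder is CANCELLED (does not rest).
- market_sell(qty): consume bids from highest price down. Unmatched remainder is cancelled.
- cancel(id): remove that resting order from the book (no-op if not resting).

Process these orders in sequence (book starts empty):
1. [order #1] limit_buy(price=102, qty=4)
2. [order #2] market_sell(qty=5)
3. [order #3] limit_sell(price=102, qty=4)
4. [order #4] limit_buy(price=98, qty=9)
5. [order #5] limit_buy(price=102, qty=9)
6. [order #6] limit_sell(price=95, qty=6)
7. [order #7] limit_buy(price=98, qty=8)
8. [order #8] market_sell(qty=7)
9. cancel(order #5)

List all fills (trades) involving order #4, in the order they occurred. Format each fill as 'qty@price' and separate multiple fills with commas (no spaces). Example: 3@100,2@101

Answer: 1@98,7@98

Derivation:
After op 1 [order #1] limit_buy(price=102, qty=4): fills=none; bids=[#1:4@102] asks=[-]
After op 2 [order #2] market_sell(qty=5): fills=#1x#2:4@102; bids=[-] asks=[-]
After op 3 [order #3] limit_sell(price=102, qty=4): fills=none; bids=[-] asks=[#3:4@102]
After op 4 [order #4] limit_buy(price=98, qty=9): fills=none; bids=[#4:9@98] asks=[#3:4@102]
After op 5 [order #5] limit_buy(price=102, qty=9): fills=#5x#3:4@102; bids=[#5:5@102 #4:9@98] asks=[-]
After op 6 [order #6] limit_sell(price=95, qty=6): fills=#5x#6:5@102 #4x#6:1@98; bids=[#4:8@98] asks=[-]
After op 7 [order #7] limit_buy(price=98, qty=8): fills=none; bids=[#4:8@98 #7:8@98] asks=[-]
After op 8 [order #8] market_sell(qty=7): fills=#4x#8:7@98; bids=[#4:1@98 #7:8@98] asks=[-]
After op 9 cancel(order #5): fills=none; bids=[#4:1@98 #7:8@98] asks=[-]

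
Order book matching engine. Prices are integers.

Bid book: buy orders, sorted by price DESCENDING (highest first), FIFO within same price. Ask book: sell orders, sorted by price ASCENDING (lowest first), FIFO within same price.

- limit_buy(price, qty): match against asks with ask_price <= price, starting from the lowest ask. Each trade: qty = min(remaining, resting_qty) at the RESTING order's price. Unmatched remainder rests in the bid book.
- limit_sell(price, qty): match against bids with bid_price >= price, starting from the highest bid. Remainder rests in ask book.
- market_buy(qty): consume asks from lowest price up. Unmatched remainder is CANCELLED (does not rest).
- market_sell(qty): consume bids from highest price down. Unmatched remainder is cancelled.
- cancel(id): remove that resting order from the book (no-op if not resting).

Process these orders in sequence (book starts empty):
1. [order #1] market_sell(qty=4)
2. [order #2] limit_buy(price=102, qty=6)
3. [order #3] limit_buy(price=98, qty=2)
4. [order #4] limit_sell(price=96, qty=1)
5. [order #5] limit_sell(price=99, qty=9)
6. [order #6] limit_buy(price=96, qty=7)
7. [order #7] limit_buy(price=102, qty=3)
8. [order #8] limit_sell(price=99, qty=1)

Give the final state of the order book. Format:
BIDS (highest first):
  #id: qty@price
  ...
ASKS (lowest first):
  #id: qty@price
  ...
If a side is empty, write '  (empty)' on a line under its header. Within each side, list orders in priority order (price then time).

After op 1 [order #1] market_sell(qty=4): fills=none; bids=[-] asks=[-]
After op 2 [order #2] limit_buy(price=102, qty=6): fills=none; bids=[#2:6@102] asks=[-]
After op 3 [order #3] limit_buy(price=98, qty=2): fills=none; bids=[#2:6@102 #3:2@98] asks=[-]
After op 4 [order #4] limit_sell(price=96, qty=1): fills=#2x#4:1@102; bids=[#2:5@102 #3:2@98] asks=[-]
After op 5 [order #5] limit_sell(price=99, qty=9): fills=#2x#5:5@102; bids=[#3:2@98] asks=[#5:4@99]
After op 6 [order #6] limit_buy(price=96, qty=7): fills=none; bids=[#3:2@98 #6:7@96] asks=[#5:4@99]
After op 7 [order #7] limit_buy(price=102, qty=3): fills=#7x#5:3@99; bids=[#3:2@98 #6:7@96] asks=[#5:1@99]
After op 8 [order #8] limit_sell(price=99, qty=1): fills=none; bids=[#3:2@98 #6:7@96] asks=[#5:1@99 #8:1@99]

Answer: BIDS (highest first):
  #3: 2@98
  #6: 7@96
ASKS (lowest first):
  #5: 1@99
  #8: 1@99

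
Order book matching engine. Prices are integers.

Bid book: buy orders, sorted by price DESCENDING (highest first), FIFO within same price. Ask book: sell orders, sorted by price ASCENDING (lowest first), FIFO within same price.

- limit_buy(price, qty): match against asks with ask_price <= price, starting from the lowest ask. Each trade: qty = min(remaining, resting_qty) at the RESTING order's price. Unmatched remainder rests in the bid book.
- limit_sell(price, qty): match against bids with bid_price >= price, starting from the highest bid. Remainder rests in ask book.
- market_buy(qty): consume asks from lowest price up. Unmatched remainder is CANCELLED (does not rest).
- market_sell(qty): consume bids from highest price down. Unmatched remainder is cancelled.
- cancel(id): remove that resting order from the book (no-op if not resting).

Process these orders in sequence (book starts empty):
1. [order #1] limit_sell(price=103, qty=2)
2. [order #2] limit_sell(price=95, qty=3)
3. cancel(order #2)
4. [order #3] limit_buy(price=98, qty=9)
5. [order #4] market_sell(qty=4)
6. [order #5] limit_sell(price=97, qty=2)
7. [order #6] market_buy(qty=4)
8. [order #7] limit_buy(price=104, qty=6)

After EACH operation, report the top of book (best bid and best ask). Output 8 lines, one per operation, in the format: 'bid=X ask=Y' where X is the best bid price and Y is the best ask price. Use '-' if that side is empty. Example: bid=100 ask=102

After op 1 [order #1] limit_sell(price=103, qty=2): fills=none; bids=[-] asks=[#1:2@103]
After op 2 [order #2] limit_sell(price=95, qty=3): fills=none; bids=[-] asks=[#2:3@95 #1:2@103]
After op 3 cancel(order #2): fills=none; bids=[-] asks=[#1:2@103]
After op 4 [order #3] limit_buy(price=98, qty=9): fills=none; bids=[#3:9@98] asks=[#1:2@103]
After op 5 [order #4] market_sell(qty=4): fills=#3x#4:4@98; bids=[#3:5@98] asks=[#1:2@103]
After op 6 [order #5] limit_sell(price=97, qty=2): fills=#3x#5:2@98; bids=[#3:3@98] asks=[#1:2@103]
After op 7 [order #6] market_buy(qty=4): fills=#6x#1:2@103; bids=[#3:3@98] asks=[-]
After op 8 [order #7] limit_buy(price=104, qty=6): fills=none; bids=[#7:6@104 #3:3@98] asks=[-]

Answer: bid=- ask=103
bid=- ask=95
bid=- ask=103
bid=98 ask=103
bid=98 ask=103
bid=98 ask=103
bid=98 ask=-
bid=104 ask=-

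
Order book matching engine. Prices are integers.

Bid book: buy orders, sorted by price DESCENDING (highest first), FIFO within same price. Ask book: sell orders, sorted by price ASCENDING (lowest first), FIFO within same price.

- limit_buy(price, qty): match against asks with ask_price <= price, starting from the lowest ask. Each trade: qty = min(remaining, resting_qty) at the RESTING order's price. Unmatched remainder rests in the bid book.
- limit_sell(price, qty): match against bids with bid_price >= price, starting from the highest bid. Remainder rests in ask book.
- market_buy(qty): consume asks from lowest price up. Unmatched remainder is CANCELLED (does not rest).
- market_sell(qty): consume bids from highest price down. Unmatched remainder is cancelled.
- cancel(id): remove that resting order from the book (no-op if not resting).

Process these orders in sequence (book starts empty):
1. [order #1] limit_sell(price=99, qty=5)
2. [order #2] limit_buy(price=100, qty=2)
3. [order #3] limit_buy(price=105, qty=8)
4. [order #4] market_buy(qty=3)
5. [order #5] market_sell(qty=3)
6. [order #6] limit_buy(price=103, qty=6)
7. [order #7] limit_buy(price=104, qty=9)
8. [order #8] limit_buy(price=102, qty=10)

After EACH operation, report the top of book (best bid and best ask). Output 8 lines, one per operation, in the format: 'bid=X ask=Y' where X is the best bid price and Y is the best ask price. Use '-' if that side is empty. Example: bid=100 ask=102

After op 1 [order #1] limit_sell(price=99, qty=5): fills=none; bids=[-] asks=[#1:5@99]
After op 2 [order #2] limit_buy(price=100, qty=2): fills=#2x#1:2@99; bids=[-] asks=[#1:3@99]
After op 3 [order #3] limit_buy(price=105, qty=8): fills=#3x#1:3@99; bids=[#3:5@105] asks=[-]
After op 4 [order #4] market_buy(qty=3): fills=none; bids=[#3:5@105] asks=[-]
After op 5 [order #5] market_sell(qty=3): fills=#3x#5:3@105; bids=[#3:2@105] asks=[-]
After op 6 [order #6] limit_buy(price=103, qty=6): fills=none; bids=[#3:2@105 #6:6@103] asks=[-]
After op 7 [order #7] limit_buy(price=104, qty=9): fills=none; bids=[#3:2@105 #7:9@104 #6:6@103] asks=[-]
After op 8 [order #8] limit_buy(price=102, qty=10): fills=none; bids=[#3:2@105 #7:9@104 #6:6@103 #8:10@102] asks=[-]

Answer: bid=- ask=99
bid=- ask=99
bid=105 ask=-
bid=105 ask=-
bid=105 ask=-
bid=105 ask=-
bid=105 ask=-
bid=105 ask=-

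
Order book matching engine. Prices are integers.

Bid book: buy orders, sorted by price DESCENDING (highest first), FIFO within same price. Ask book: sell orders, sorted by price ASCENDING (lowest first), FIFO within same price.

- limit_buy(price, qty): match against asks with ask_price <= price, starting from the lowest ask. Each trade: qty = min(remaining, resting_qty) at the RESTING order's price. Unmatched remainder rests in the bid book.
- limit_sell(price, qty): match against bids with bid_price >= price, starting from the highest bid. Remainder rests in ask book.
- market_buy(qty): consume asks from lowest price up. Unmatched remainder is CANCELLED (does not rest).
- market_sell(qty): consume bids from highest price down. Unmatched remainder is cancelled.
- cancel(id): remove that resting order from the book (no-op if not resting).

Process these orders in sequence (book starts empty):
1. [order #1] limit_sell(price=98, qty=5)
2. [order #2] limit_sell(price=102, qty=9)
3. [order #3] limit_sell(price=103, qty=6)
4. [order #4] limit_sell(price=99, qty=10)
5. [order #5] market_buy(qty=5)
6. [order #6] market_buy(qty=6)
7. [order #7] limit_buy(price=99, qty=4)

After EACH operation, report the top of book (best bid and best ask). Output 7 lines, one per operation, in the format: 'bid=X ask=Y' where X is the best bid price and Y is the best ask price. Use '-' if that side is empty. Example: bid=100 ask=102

Answer: bid=- ask=98
bid=- ask=98
bid=- ask=98
bid=- ask=98
bid=- ask=99
bid=- ask=99
bid=- ask=102

Derivation:
After op 1 [order #1] limit_sell(price=98, qty=5): fills=none; bids=[-] asks=[#1:5@98]
After op 2 [order #2] limit_sell(price=102, qty=9): fills=none; bids=[-] asks=[#1:5@98 #2:9@102]
After op 3 [order #3] limit_sell(price=103, qty=6): fills=none; bids=[-] asks=[#1:5@98 #2:9@102 #3:6@103]
After op 4 [order #4] limit_sell(price=99, qty=10): fills=none; bids=[-] asks=[#1:5@98 #4:10@99 #2:9@102 #3:6@103]
After op 5 [order #5] market_buy(qty=5): fills=#5x#1:5@98; bids=[-] asks=[#4:10@99 #2:9@102 #3:6@103]
After op 6 [order #6] market_buy(qty=6): fills=#6x#4:6@99; bids=[-] asks=[#4:4@99 #2:9@102 #3:6@103]
After op 7 [order #7] limit_buy(price=99, qty=4): fills=#7x#4:4@99; bids=[-] asks=[#2:9@102 #3:6@103]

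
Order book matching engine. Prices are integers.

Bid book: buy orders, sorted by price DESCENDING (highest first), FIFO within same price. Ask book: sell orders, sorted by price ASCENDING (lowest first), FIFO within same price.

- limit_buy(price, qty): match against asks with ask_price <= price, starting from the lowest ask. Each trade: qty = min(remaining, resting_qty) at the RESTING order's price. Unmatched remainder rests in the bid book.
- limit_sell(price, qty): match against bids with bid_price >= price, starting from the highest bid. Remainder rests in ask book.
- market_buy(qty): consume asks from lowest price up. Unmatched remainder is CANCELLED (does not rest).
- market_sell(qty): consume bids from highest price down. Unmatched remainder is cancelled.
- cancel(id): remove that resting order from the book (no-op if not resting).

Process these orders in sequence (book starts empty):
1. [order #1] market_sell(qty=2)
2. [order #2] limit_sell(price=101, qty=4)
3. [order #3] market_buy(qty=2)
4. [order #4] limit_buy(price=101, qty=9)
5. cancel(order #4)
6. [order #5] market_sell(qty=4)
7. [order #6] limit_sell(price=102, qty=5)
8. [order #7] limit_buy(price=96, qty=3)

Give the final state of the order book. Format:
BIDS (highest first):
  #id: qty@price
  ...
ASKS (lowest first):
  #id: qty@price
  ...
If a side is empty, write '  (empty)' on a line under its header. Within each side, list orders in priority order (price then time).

Answer: BIDS (highest first):
  #7: 3@96
ASKS (lowest first):
  #6: 5@102

Derivation:
After op 1 [order #1] market_sell(qty=2): fills=none; bids=[-] asks=[-]
After op 2 [order #2] limit_sell(price=101, qty=4): fills=none; bids=[-] asks=[#2:4@101]
After op 3 [order #3] market_buy(qty=2): fills=#3x#2:2@101; bids=[-] asks=[#2:2@101]
After op 4 [order #4] limit_buy(price=101, qty=9): fills=#4x#2:2@101; bids=[#4:7@101] asks=[-]
After op 5 cancel(order #4): fills=none; bids=[-] asks=[-]
After op 6 [order #5] market_sell(qty=4): fills=none; bids=[-] asks=[-]
After op 7 [order #6] limit_sell(price=102, qty=5): fills=none; bids=[-] asks=[#6:5@102]
After op 8 [order #7] limit_buy(price=96, qty=3): fills=none; bids=[#7:3@96] asks=[#6:5@102]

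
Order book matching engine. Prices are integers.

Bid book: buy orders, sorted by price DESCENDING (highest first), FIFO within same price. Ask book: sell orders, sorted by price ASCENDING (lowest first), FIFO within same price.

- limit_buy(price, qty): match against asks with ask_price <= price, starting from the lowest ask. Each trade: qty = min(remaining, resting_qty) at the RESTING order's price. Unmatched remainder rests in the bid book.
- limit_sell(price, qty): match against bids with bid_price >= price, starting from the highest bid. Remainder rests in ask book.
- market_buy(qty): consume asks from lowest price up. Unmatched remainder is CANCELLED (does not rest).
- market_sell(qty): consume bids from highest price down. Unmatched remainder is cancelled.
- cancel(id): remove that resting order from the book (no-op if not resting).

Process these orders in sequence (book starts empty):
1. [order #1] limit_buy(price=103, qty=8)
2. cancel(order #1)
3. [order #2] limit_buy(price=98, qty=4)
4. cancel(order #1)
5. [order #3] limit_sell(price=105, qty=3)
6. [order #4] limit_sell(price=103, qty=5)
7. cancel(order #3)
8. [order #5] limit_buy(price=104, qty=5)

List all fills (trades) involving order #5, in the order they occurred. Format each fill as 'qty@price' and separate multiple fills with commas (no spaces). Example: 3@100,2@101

After op 1 [order #1] limit_buy(price=103, qty=8): fills=none; bids=[#1:8@103] asks=[-]
After op 2 cancel(order #1): fills=none; bids=[-] asks=[-]
After op 3 [order #2] limit_buy(price=98, qty=4): fills=none; bids=[#2:4@98] asks=[-]
After op 4 cancel(order #1): fills=none; bids=[#2:4@98] asks=[-]
After op 5 [order #3] limit_sell(price=105, qty=3): fills=none; bids=[#2:4@98] asks=[#3:3@105]
After op 6 [order #4] limit_sell(price=103, qty=5): fills=none; bids=[#2:4@98] asks=[#4:5@103 #3:3@105]
After op 7 cancel(order #3): fills=none; bids=[#2:4@98] asks=[#4:5@103]
After op 8 [order #5] limit_buy(price=104, qty=5): fills=#5x#4:5@103; bids=[#2:4@98] asks=[-]

Answer: 5@103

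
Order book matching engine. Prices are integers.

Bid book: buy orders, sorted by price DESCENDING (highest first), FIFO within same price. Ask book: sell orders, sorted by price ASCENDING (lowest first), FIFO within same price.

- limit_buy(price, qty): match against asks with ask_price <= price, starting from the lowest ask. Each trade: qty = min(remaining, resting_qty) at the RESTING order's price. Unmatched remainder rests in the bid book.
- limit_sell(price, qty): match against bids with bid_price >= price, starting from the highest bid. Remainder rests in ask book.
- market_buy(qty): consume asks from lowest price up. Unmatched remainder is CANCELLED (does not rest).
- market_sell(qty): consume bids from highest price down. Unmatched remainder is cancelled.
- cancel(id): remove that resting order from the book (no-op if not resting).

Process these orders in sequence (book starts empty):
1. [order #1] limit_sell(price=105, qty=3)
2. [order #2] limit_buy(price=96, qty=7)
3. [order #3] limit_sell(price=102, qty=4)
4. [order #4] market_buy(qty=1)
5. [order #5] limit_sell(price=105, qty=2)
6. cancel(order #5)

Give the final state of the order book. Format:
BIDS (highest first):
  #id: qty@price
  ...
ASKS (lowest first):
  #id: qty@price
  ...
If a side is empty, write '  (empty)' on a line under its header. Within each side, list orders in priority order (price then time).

After op 1 [order #1] limit_sell(price=105, qty=3): fills=none; bids=[-] asks=[#1:3@105]
After op 2 [order #2] limit_buy(price=96, qty=7): fills=none; bids=[#2:7@96] asks=[#1:3@105]
After op 3 [order #3] limit_sell(price=102, qty=4): fills=none; bids=[#2:7@96] asks=[#3:4@102 #1:3@105]
After op 4 [order #4] market_buy(qty=1): fills=#4x#3:1@102; bids=[#2:7@96] asks=[#3:3@102 #1:3@105]
After op 5 [order #5] limit_sell(price=105, qty=2): fills=none; bids=[#2:7@96] asks=[#3:3@102 #1:3@105 #5:2@105]
After op 6 cancel(order #5): fills=none; bids=[#2:7@96] asks=[#3:3@102 #1:3@105]

Answer: BIDS (highest first):
  #2: 7@96
ASKS (lowest first):
  #3: 3@102
  #1: 3@105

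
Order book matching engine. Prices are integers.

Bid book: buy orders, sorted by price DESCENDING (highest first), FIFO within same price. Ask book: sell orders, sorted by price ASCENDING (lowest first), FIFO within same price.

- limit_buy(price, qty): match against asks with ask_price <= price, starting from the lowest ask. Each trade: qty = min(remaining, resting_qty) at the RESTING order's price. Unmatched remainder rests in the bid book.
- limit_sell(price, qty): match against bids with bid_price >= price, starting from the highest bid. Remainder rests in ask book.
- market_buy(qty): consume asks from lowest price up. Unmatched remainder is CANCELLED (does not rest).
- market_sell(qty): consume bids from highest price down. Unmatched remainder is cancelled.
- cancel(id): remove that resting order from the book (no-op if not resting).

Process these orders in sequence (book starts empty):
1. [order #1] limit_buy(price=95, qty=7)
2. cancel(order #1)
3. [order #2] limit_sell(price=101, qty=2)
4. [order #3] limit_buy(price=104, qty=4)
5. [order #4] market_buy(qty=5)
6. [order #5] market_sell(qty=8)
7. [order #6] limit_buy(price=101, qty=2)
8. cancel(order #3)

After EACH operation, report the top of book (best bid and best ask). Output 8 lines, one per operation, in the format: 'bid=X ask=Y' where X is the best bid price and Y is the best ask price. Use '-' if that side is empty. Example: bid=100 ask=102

Answer: bid=95 ask=-
bid=- ask=-
bid=- ask=101
bid=104 ask=-
bid=104 ask=-
bid=- ask=-
bid=101 ask=-
bid=101 ask=-

Derivation:
After op 1 [order #1] limit_buy(price=95, qty=7): fills=none; bids=[#1:7@95] asks=[-]
After op 2 cancel(order #1): fills=none; bids=[-] asks=[-]
After op 3 [order #2] limit_sell(price=101, qty=2): fills=none; bids=[-] asks=[#2:2@101]
After op 4 [order #3] limit_buy(price=104, qty=4): fills=#3x#2:2@101; bids=[#3:2@104] asks=[-]
After op 5 [order #4] market_buy(qty=5): fills=none; bids=[#3:2@104] asks=[-]
After op 6 [order #5] market_sell(qty=8): fills=#3x#5:2@104; bids=[-] asks=[-]
After op 7 [order #6] limit_buy(price=101, qty=2): fills=none; bids=[#6:2@101] asks=[-]
After op 8 cancel(order #3): fills=none; bids=[#6:2@101] asks=[-]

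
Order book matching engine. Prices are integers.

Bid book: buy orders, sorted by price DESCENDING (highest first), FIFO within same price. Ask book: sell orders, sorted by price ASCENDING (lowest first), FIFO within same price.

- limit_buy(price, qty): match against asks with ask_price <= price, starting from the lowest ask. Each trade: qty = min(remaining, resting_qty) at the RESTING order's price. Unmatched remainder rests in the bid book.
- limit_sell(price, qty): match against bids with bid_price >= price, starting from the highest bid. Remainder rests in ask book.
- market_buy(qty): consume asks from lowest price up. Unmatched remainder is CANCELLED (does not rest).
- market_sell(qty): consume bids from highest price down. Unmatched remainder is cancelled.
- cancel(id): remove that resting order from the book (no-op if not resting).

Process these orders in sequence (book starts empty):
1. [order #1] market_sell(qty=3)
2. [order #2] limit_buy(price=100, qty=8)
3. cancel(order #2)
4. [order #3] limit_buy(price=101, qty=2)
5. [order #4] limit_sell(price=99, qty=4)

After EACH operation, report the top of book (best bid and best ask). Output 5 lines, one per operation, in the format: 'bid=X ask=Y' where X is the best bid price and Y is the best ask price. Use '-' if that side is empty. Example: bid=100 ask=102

Answer: bid=- ask=-
bid=100 ask=-
bid=- ask=-
bid=101 ask=-
bid=- ask=99

Derivation:
After op 1 [order #1] market_sell(qty=3): fills=none; bids=[-] asks=[-]
After op 2 [order #2] limit_buy(price=100, qty=8): fills=none; bids=[#2:8@100] asks=[-]
After op 3 cancel(order #2): fills=none; bids=[-] asks=[-]
After op 4 [order #3] limit_buy(price=101, qty=2): fills=none; bids=[#3:2@101] asks=[-]
After op 5 [order #4] limit_sell(price=99, qty=4): fills=#3x#4:2@101; bids=[-] asks=[#4:2@99]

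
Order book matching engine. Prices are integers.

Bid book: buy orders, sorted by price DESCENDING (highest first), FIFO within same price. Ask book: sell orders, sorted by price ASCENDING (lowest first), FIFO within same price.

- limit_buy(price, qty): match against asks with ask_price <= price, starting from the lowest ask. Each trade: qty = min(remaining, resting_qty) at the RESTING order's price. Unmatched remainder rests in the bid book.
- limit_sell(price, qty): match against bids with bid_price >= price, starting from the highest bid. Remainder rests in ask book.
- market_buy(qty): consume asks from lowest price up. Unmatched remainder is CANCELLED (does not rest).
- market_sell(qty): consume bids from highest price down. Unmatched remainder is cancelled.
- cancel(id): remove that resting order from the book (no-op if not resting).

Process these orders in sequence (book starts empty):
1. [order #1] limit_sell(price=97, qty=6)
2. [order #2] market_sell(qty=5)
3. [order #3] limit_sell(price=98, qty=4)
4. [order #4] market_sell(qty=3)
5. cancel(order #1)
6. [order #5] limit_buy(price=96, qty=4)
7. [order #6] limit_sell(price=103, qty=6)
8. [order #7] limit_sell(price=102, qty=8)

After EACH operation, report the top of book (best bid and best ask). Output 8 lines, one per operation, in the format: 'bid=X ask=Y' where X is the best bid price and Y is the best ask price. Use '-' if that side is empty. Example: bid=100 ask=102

Answer: bid=- ask=97
bid=- ask=97
bid=- ask=97
bid=- ask=97
bid=- ask=98
bid=96 ask=98
bid=96 ask=98
bid=96 ask=98

Derivation:
After op 1 [order #1] limit_sell(price=97, qty=6): fills=none; bids=[-] asks=[#1:6@97]
After op 2 [order #2] market_sell(qty=5): fills=none; bids=[-] asks=[#1:6@97]
After op 3 [order #3] limit_sell(price=98, qty=4): fills=none; bids=[-] asks=[#1:6@97 #3:4@98]
After op 4 [order #4] market_sell(qty=3): fills=none; bids=[-] asks=[#1:6@97 #3:4@98]
After op 5 cancel(order #1): fills=none; bids=[-] asks=[#3:4@98]
After op 6 [order #5] limit_buy(price=96, qty=4): fills=none; bids=[#5:4@96] asks=[#3:4@98]
After op 7 [order #6] limit_sell(price=103, qty=6): fills=none; bids=[#5:4@96] asks=[#3:4@98 #6:6@103]
After op 8 [order #7] limit_sell(price=102, qty=8): fills=none; bids=[#5:4@96] asks=[#3:4@98 #7:8@102 #6:6@103]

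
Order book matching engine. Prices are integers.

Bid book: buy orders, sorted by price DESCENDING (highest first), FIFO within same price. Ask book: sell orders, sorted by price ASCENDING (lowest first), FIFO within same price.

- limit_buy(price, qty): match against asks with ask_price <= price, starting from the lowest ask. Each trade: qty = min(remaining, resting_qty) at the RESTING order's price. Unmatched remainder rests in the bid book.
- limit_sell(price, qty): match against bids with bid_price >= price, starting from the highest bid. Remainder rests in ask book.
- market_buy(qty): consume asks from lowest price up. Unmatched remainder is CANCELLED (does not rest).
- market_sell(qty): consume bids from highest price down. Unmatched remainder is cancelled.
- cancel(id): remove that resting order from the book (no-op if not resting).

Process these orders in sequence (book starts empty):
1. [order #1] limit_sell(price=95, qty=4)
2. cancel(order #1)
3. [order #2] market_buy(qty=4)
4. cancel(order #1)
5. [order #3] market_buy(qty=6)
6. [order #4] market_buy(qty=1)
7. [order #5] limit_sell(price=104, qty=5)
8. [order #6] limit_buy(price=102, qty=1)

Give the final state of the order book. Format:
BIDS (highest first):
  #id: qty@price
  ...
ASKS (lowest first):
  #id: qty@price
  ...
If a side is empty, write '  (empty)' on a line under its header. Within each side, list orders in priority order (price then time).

After op 1 [order #1] limit_sell(price=95, qty=4): fills=none; bids=[-] asks=[#1:4@95]
After op 2 cancel(order #1): fills=none; bids=[-] asks=[-]
After op 3 [order #2] market_buy(qty=4): fills=none; bids=[-] asks=[-]
After op 4 cancel(order #1): fills=none; bids=[-] asks=[-]
After op 5 [order #3] market_buy(qty=6): fills=none; bids=[-] asks=[-]
After op 6 [order #4] market_buy(qty=1): fills=none; bids=[-] asks=[-]
After op 7 [order #5] limit_sell(price=104, qty=5): fills=none; bids=[-] asks=[#5:5@104]
After op 8 [order #6] limit_buy(price=102, qty=1): fills=none; bids=[#6:1@102] asks=[#5:5@104]

Answer: BIDS (highest first):
  #6: 1@102
ASKS (lowest first):
  #5: 5@104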